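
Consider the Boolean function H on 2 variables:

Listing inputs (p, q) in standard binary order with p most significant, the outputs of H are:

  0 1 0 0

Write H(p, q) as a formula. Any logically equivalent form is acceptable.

1 only at (0,1): NOT p AND q.

H(p, q) = p' · q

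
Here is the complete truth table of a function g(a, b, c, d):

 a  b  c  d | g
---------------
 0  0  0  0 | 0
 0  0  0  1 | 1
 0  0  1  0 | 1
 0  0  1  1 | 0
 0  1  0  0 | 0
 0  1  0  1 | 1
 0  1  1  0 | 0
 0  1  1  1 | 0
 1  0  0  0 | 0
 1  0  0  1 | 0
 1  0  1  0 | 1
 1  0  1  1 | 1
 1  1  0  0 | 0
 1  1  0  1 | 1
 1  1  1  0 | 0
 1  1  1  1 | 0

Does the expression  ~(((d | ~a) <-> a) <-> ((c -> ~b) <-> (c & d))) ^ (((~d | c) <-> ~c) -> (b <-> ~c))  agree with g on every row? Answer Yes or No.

No

Test each input against both g and the formula:
  a=0, b=0, c=0, d=0: formula gives 0, g = 0 ✓
  a=0, b=0, c=0, d=1: formula gives 1, g = 1 ✓
  a=0, b=0, c=1, d=0: formula gives 1, g = 1 ✓
  a=0, b=0, c=1, d=1: formula gives 0, g = 0 ✓
  a=0, b=1, c=0, d=0: formula gives 1, but g = 0 ✗
Since they disagree at (0,1,0,0), the expression is not a correct formula for g.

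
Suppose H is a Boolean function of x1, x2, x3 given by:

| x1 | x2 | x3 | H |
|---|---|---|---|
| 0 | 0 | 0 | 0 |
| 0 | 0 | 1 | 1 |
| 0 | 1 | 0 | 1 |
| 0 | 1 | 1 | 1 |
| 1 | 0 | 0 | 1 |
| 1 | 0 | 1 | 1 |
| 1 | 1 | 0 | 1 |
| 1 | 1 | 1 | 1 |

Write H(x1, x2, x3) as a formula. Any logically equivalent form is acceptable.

H is 0 on exactly one input, (0,0,0), whose minterm is ¬x1·¬x2·¬x3. So H is the negation of that single conjunction.

H(x1, x2, x3) = ~((~x1 & ~x2) & ~x3)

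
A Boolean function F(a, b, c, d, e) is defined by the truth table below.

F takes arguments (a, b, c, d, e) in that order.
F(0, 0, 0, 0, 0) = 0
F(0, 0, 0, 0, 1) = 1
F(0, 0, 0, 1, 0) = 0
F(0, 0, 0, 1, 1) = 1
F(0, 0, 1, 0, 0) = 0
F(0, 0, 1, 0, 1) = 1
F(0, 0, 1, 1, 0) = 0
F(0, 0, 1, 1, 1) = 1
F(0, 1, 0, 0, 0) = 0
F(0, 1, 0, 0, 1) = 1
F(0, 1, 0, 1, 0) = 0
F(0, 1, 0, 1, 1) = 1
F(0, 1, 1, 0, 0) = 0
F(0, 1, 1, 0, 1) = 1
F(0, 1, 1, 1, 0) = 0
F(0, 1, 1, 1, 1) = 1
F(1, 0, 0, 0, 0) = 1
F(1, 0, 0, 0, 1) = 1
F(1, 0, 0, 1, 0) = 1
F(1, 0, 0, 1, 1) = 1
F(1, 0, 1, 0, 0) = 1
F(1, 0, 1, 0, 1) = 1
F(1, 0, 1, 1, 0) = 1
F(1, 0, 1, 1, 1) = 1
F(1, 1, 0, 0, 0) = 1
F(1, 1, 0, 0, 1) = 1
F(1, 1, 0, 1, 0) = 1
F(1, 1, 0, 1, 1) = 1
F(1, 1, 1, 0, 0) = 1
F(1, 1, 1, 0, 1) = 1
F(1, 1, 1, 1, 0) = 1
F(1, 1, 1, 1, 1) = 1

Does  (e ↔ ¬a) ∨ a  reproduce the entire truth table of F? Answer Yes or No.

Yes

Test each input against both F and the formula:
  a=0, b=0, c=0, d=0, e=0: formula gives 0, F = 0 ✓
  a=0, b=0, c=0, d=0, e=1: formula gives 1, F = 1 ✓
  a=0, b=0, c=0, d=1, e=0: formula gives 0, F = 0 ✓
  a=0, b=0, c=0, d=1, e=1: formula gives 1, F = 1 ✓
  … (the remaining 28 rows also agree.)
No disagreement on any input; they are logically equivalent.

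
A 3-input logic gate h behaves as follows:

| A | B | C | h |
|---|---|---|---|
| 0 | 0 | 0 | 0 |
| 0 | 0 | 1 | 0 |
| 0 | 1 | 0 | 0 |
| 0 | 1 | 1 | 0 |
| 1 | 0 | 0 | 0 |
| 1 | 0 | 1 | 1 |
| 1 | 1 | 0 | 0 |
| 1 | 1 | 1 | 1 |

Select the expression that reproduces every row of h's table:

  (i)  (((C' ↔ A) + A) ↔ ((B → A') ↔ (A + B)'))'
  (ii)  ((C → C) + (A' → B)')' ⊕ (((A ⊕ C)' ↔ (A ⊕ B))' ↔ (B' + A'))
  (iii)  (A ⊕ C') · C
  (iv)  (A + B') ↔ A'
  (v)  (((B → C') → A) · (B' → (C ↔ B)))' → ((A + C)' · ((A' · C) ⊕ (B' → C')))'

(i) fails at (0,0,0): the formula yields 1, h is 0.
(ii) fails at (0,0,0): the formula yields 1, h is 0.
(iv) fails at (0,0,0): the formula yields 1, h is 0.
(v) fails at (0,0,1): the formula yields 1, h is 0.
(iii) is the remaining candidate, and it agrees with h on all 8 inputs.

iii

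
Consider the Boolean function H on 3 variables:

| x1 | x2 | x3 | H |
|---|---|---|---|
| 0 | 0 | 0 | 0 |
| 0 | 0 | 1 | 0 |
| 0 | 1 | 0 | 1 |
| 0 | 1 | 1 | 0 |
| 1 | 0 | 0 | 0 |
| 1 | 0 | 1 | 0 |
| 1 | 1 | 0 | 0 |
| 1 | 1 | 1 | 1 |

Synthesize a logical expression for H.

The 1-rows are (0,1,0), (1,1,1). Each contributes one minterm — ¬x1·x2·¬x3; x1·x2·x3 — and their disjunction is a sum-of-products form of H.

H(x1, x2, x3) = ((x1' · x2) · x3') + ((x1 · x2) · x3)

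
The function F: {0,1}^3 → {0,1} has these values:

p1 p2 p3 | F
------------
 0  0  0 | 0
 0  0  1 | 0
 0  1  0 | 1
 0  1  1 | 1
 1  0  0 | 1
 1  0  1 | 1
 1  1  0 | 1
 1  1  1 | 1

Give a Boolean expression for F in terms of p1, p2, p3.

F(p1, p2, p3) = not (((not p1 and not p2) and not p3) or ((not p1 and not p2) and p3))

There are just 2 zero rows: (0,0,0), (0,0,1). Their minterms are ¬p1·¬p2·¬p3, ¬p1·¬p2·p3; the OR of those covers precisely the 0-outputs, and negating it yields F.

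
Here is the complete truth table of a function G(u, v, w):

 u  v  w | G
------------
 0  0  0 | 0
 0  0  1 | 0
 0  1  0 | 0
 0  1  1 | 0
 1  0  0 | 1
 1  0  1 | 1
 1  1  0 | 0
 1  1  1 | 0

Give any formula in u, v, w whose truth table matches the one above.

G=1 on 2 inputs: (1,0,0), (1,0,1). Reading each as a conjunction of literals (u·¬v·¬w, u·¬v·w) and taking the OR gives the canonical DNF.

G(u, v, w) = ((u AND NOT v) AND NOT w) OR ((u AND NOT v) AND w)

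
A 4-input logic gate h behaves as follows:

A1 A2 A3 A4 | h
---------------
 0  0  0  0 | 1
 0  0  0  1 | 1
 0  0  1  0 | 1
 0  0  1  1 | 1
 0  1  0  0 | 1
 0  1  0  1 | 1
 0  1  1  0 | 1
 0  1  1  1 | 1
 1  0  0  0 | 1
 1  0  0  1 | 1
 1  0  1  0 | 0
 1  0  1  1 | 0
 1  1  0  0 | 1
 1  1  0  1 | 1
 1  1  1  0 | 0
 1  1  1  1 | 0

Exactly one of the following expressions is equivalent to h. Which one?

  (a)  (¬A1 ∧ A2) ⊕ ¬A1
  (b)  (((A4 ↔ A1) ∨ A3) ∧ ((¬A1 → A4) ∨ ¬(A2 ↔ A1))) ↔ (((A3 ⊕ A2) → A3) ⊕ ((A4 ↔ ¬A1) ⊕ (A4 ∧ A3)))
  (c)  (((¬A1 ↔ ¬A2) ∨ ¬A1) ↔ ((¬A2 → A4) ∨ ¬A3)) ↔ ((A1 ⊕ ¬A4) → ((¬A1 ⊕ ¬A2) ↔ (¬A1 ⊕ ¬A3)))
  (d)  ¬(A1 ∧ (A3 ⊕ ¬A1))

(a): at (0,1,0,0) it gives 0, but h = 1 — eliminated.
(b): at (0,0,0,0) it gives 0, but h = 1 — eliminated.
(c): at (0,1,0,0) it gives 0, but h = 1 — eliminated.
(d) is the remaining candidate, and it agrees with h on all 16 inputs.

d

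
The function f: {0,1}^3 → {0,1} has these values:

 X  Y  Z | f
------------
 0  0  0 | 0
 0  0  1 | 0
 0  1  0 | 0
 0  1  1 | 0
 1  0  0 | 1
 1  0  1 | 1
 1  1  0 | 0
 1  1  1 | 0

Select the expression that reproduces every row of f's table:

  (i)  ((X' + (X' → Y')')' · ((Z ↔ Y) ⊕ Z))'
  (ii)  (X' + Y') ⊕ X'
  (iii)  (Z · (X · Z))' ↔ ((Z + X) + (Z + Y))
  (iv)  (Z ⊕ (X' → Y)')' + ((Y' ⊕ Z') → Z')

ii

(i): at (0,0,0) it gives 1, but f = 0 — eliminated.
(iii): at (0,0,1) it gives 1, but f = 0 — eliminated.
(iv): at (0,0,0) it gives 1, but f = 0 — eliminated.
Only (ii) survives; checking it on all 8 rows confirms it matches f.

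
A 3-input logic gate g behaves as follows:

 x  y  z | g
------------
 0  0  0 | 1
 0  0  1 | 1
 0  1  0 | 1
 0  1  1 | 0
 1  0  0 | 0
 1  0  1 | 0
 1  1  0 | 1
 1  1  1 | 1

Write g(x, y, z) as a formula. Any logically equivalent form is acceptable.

There are just 3 zero rows: (0,1,1), (1,0,0), (1,0,1). Their minterms are ¬x·y·z, x·¬y·¬z, x·¬y·z; the OR of those covers precisely the 0-outputs, and negating it yields g.

g(x, y, z) = ¬((((¬x ∧ y) ∧ z) ∨ ((x ∧ ¬y) ∧ ¬z)) ∨ ((x ∧ ¬y) ∧ z))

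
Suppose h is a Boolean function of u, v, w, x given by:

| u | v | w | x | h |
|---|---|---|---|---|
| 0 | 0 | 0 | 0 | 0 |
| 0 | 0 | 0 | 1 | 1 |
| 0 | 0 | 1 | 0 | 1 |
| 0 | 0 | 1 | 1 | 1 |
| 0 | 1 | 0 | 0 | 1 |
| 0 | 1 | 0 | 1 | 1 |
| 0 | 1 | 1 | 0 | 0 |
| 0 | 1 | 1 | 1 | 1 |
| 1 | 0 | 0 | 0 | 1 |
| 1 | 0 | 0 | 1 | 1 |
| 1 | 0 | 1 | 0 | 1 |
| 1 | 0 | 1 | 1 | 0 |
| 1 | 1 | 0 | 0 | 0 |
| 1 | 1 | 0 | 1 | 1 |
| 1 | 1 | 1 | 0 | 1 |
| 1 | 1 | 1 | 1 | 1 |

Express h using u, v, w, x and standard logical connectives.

h(u, v, w, x) = NOT ((((((NOT u AND NOT v) AND NOT w) AND NOT x) OR (((NOT u AND v) AND w) AND NOT x)) OR (((u AND NOT v) AND w) AND x)) OR (((u AND v) AND NOT w) AND NOT x))

The 0-rows are (0,0,0,0), (0,1,1,0), (1,0,1,1), (1,1,0,0). Take each as a conjunction (¬u·¬v·¬w·¬x, ¬u·v·w·¬x, u·¬v·w·x, u·v·¬w·¬x), form their disjunction, and complement — that gives a formula that is 1 everywhere h is.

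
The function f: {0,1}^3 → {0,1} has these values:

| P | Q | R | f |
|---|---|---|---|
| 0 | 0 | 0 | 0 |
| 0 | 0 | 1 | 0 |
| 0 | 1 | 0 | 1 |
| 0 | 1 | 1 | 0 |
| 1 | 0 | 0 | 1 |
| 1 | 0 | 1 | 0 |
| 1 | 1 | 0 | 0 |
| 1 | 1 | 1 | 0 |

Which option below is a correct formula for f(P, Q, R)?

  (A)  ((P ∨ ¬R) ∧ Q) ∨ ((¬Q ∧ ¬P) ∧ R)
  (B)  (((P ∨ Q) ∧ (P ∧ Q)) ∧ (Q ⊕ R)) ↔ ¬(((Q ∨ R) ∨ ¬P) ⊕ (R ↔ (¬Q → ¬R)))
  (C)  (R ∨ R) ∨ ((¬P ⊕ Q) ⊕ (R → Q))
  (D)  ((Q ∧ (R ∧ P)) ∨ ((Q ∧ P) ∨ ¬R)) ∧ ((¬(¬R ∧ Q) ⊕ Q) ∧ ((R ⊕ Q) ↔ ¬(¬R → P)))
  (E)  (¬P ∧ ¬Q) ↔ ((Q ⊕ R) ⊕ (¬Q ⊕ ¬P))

D

(A) disagrees with f on (0,0,1) (formula → 1, table → 0); rule it out.
(B) disagrees with f on (0,0,0) (formula → 1, table → 0); rule it out.
(C) disagrees with f on (0,0,1) (formula → 1, table → 0); rule it out.
(E) disagrees with f on (0,0,1) (formula → 1, table → 0); rule it out.
Only (D) survives; checking it on all 8 rows confirms it matches f.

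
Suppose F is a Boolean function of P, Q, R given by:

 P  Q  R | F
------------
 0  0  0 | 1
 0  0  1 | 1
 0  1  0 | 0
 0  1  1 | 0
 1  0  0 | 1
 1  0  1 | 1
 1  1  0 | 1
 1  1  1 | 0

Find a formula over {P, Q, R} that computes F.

F(P, Q, R) = ~((((~P & Q) & ~R) | ((~P & Q) & R)) | ((P & Q) & R))

There are just 3 zero rows: (0,1,0), (0,1,1), (1,1,1). Their minterms are ¬P·Q·¬R, ¬P·Q·R, P·Q·R; the OR of those covers precisely the 0-outputs, and negating it yields F.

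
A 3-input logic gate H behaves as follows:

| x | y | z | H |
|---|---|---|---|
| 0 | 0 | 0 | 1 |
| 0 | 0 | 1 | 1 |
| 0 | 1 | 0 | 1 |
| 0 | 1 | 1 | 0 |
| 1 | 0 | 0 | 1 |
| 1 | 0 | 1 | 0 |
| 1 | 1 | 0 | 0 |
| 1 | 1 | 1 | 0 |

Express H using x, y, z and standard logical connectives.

The 1-rows are (0,0,0), (0,0,1), (0,1,0), (1,0,0). Each contributes one minterm — ¬x·¬y·¬z; ¬x·¬y·z; ¬x·y·¬z; x·¬y·¬z — and their disjunction is a sum-of-products form of H.

H(x, y, z) = ((((¬x ∧ ¬y) ∧ ¬z) ∨ ((¬x ∧ ¬y) ∧ z)) ∨ ((¬x ∧ y) ∧ ¬z)) ∨ ((x ∧ ¬y) ∧ ¬z)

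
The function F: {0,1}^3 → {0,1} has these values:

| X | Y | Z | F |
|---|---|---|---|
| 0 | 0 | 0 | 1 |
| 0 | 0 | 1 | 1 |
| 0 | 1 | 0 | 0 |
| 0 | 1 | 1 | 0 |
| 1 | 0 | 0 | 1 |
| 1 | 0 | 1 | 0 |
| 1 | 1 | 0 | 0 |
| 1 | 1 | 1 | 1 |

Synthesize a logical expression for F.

The 1-rows are (0,0,0), (0,0,1), (1,0,0), (1,1,1). Each contributes one minterm — ¬X·¬Y·¬Z; ¬X·¬Y·Z; X·¬Y·¬Z; X·Y·Z — and their disjunction is a sum-of-products form of F.

F(X, Y, Z) = ((((not X and not Y) and not Z) or ((not X and not Y) and Z)) or ((X and not Y) and not Z)) or ((X and Y) and Z)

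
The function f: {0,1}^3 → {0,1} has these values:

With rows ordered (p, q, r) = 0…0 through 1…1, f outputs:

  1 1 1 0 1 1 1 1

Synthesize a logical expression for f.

Only row (0,1,1) gives 0. So f is 1 everywhere except there — the complement of the minterm ¬p·q·r.

f(p, q, r) = ¬((¬p ∧ q) ∧ r)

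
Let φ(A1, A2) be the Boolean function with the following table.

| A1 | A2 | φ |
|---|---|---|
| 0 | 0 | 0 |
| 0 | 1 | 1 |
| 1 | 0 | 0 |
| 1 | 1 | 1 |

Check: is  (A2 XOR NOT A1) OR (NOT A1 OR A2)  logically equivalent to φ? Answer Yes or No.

No

Test each input against both φ and the formula:
  A1=0, A2=0: formula gives 1, but φ = 0 ✗
Since they disagree at (0,0), the expression is not a correct formula for φ.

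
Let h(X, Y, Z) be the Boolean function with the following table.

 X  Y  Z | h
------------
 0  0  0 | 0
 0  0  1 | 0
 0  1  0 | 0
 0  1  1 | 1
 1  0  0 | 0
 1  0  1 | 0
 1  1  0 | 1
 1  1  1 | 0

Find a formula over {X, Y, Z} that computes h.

h(X, Y, Z) = ((~X & Y) & Z) | ((X & Y) & ~Z)

The 1-rows are (0,1,1), (1,1,0). Each contributes one minterm — ¬X·Y·Z; X·Y·¬Z — and their disjunction is a sum-of-products form of h.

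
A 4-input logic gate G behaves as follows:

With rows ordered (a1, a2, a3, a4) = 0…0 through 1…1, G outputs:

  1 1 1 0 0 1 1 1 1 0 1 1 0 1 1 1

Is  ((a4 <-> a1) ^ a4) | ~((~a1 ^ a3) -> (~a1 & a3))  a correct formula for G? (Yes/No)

No

Check the formula against G row by row:
  a1=0, a2=0, a3=0, a4=0: formula gives 1, G = 1 ✓
  a1=0, a2=0, a3=0, a4=1: formula gives 1, G = 1 ✓
  a1=0, a2=0, a3=1, a4=0: formula gives 1, G = 1 ✓
  a1=0, a2=0, a3=1, a4=1: formula gives 1, but G = 0 ✗
Row (0,0,1,1) is a counterexample, so the formula is not equivalent to G.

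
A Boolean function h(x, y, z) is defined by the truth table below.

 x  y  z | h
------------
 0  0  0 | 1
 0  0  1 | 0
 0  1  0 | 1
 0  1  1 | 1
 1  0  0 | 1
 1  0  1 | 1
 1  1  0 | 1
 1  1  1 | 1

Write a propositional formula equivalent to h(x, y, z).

h(x, y, z) = ~((~x & ~y) & z)

h is 0 on exactly one input, (0,0,1), whose minterm is ¬x·¬y·z. So h is the negation of that single conjunction.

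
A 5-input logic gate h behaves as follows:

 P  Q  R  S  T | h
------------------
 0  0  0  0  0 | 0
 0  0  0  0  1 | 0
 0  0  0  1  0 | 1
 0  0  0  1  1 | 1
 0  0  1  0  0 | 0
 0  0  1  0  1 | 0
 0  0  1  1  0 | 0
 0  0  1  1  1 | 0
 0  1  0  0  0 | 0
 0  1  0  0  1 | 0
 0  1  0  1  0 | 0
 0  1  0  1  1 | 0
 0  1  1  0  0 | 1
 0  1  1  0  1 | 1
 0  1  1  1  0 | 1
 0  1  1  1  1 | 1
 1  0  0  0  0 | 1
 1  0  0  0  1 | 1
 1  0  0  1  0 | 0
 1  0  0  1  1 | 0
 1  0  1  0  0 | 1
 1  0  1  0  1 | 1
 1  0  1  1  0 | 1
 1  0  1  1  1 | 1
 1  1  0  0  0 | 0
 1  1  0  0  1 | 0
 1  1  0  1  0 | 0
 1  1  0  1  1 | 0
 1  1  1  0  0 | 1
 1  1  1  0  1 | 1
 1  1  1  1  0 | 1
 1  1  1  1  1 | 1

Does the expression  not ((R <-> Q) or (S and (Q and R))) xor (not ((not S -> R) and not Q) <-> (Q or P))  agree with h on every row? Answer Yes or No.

Yes

Check the formula against h row by row:
  P=0, Q=0, R=0, S=0, T=0: formula gives 0, h = 0 ✓
  P=0, Q=0, R=0, S=0, T=1: formula gives 0, h = 0 ✓
  P=0, Q=0, R=0, S=1, T=0: formula gives 1, h = 1 ✓
  P=0, Q=0, R=0, S=1, T=1: formula gives 1, h = 1 ✓
  … (the remaining 28 rows also agree.)
No disagreement on any input; they are logically equivalent.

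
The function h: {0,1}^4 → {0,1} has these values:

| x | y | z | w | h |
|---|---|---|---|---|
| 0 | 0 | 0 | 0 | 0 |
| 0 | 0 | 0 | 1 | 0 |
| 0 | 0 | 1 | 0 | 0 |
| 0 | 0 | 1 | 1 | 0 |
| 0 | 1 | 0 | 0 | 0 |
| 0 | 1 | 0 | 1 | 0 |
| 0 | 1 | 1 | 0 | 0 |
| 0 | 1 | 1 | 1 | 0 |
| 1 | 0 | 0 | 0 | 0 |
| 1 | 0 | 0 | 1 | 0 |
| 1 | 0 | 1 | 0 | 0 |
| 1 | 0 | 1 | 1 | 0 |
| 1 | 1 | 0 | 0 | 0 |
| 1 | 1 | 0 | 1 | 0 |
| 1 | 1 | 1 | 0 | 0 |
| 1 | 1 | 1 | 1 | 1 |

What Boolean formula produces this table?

h(x, y, z, w) = ((x · y) · z) · w

The output is 1 only when every input is 1 — the AND of all inputs.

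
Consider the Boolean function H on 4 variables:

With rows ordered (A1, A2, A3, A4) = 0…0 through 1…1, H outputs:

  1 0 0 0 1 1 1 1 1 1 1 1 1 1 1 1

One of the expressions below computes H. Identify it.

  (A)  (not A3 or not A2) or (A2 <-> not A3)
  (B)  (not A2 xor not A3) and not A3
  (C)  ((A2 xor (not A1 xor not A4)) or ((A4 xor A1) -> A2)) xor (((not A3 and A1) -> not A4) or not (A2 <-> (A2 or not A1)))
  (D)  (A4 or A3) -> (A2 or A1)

(A): at (0,0,0,1) it gives 1, but H = 0 — eliminated.
(B): at (0,0,0,0) it gives 0, but H = 1 — eliminated.
(C): at (0,0,0,0) it gives 0, but H = 1 — eliminated.
Only (D) survives; checking it on all 16 rows confirms it matches H.

D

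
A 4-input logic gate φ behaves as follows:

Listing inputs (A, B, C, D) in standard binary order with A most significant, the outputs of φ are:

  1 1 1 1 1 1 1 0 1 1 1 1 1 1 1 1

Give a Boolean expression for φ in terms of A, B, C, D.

φ(A, B, C, D) = not (((not A and B) and C) and D)

φ is 0 on exactly one input, (0,1,1,1), whose minterm is ¬A·B·C·D. So φ is the negation of that single conjunction.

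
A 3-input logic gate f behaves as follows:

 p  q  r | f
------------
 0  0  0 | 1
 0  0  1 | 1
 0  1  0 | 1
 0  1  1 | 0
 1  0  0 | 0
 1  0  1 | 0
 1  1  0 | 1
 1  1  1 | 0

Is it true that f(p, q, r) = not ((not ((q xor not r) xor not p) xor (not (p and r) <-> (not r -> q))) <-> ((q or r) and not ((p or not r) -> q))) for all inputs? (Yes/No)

Test each input against both f and the formula:
  p=0, q=0, r=0: formula gives 1, f = 1 ✓
  p=0, q=0, r=1: formula gives 1, f = 1 ✓
  p=0, q=1, r=0: formula gives 1, f = 1 ✓
  p=0, q=1, r=1: formula gives 0, f = 0 ✓
  p=1, q=0, r=0: formula gives 0, f = 0 ✓
  …
  p=1, q=1, r=0: formula gives 0, but f = 1 ✗
Since they disagree at (1,1,0), the expression is not a correct formula for f.

No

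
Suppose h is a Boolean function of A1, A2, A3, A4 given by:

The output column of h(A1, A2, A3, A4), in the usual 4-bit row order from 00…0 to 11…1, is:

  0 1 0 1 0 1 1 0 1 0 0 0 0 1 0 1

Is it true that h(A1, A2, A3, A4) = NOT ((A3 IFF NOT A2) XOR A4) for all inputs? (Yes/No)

No

Check the formula against h row by row:
  A1=0, A2=0, A3=0, A4=0: formula gives 1, but h = 0 ✗
A single disagreement suffices: at (0,0,0,0) they differ, so the formula does not compute h.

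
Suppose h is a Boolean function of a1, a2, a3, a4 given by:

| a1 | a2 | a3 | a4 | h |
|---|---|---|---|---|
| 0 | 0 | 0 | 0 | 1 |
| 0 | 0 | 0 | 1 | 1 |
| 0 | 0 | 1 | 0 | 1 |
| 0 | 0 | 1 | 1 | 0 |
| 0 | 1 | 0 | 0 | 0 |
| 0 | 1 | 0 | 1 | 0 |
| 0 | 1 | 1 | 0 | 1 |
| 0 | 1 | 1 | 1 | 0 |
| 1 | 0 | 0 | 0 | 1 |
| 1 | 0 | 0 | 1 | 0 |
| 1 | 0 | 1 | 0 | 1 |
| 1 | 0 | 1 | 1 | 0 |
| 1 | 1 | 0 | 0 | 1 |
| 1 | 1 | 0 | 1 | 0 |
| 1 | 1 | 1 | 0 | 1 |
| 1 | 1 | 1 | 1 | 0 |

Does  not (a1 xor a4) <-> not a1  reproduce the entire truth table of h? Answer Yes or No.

Check the formula against h row by row:
  a1=0, a2=0, a3=0, a4=0: formula gives 1, h = 1 ✓
  a1=0, a2=0, a3=0, a4=1: formula gives 0, but h = 1 ✗
A single disagreement suffices: at (0,0,0,1) they differ, so the formula does not compute h.

No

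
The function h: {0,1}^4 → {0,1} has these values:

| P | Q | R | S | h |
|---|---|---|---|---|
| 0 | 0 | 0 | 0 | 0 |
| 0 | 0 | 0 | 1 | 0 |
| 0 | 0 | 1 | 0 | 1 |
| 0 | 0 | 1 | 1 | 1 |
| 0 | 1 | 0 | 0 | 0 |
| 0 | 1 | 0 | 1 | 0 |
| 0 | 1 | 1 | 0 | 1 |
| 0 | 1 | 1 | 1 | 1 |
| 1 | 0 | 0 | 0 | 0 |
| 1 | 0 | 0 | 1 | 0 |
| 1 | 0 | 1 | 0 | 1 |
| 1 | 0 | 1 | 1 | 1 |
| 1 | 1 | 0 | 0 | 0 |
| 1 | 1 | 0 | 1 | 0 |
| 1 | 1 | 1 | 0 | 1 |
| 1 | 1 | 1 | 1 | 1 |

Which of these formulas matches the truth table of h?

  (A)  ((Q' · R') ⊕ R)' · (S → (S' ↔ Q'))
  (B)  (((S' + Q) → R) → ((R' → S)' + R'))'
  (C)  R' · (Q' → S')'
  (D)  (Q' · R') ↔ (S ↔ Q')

B

(A) disagrees with h on (0,0,1,0) (formula → 0, table → 1); rule it out.
(C) disagrees with h on (0,0,0,1) (formula → 1, table → 0); rule it out.
(D) disagrees with h on (0,0,0,1) (formula → 1, table → 0); rule it out.
(B) is the remaining candidate, and it agrees with h on all 16 inputs.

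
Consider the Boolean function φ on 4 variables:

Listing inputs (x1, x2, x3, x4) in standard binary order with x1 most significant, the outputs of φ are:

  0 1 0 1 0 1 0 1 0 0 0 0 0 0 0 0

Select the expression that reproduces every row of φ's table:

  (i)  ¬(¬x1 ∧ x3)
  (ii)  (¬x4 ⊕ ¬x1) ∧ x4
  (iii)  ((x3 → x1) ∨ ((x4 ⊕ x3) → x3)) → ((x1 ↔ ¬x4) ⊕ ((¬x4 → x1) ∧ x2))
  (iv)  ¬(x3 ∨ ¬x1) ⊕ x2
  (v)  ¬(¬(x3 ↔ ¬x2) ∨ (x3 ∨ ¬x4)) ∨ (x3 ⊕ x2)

(i) fails at (0,0,0,0): the formula yields 1, φ is 0.
(iii) fails at (0,1,0,1): the formula yields 0, φ is 1.
(iv) fails at (0,0,0,1): the formula yields 0, φ is 1.
(v) fails at (0,0,0,1): the formula yields 0, φ is 1.
That leaves (ii). Evaluating it on every row reproduces the table of φ exactly.

ii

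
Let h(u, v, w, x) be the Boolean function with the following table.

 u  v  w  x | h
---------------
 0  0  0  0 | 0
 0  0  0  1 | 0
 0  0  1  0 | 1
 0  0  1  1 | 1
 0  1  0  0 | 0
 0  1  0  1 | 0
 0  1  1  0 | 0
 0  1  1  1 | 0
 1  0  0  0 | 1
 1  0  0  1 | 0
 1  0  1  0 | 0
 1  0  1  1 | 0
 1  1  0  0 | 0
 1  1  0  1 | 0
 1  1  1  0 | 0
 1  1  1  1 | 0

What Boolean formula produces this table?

h(u, v, w, x) = ((((not u and not v) and w) and not x) or (((not u and not v) and w) and x)) or (((u and not v) and not w) and not x)

The 1-rows are (0,0,1,0), (0,0,1,1), (1,0,0,0). Each contributes one minterm — ¬u·¬v·w·¬x; ¬u·¬v·w·x; u·¬v·¬w·¬x — and their disjunction is a sum-of-products form of h.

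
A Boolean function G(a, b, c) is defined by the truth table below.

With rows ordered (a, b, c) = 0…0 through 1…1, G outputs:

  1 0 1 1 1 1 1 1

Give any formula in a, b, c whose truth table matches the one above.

G is 0 on exactly one input, (0,0,1), whose minterm is ¬a·¬b·c. So G is the negation of that single conjunction.

G(a, b, c) = ((a' · b') · c)'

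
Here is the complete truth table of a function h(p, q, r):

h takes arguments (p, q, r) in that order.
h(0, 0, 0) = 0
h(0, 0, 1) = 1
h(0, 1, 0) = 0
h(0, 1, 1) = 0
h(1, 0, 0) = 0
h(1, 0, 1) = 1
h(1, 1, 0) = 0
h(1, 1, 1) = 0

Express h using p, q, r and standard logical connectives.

h=1 on 2 inputs: (0,0,1), (1,0,1). Reading each as a conjunction of literals (¬p·¬q·r, p·¬q·r) and taking the OR gives the canonical DNF.

h(p, q, r) = ((p' · q') · r) + ((p · q') · r)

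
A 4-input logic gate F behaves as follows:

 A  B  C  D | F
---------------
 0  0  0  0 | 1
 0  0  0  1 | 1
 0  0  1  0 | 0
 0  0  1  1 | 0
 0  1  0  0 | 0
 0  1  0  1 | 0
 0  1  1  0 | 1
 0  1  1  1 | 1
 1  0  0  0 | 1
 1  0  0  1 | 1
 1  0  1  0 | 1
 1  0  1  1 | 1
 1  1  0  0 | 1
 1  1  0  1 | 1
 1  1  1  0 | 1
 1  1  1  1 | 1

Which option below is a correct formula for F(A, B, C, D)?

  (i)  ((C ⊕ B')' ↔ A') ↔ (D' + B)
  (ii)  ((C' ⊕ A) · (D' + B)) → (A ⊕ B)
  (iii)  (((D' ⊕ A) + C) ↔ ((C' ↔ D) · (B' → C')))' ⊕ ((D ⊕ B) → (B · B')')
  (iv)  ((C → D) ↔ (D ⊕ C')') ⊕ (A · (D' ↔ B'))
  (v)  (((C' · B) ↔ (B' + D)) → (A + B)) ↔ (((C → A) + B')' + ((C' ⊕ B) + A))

(i) fails at (0,0,0,0): the formula yields 0, F is 1.
(ii) fails at (0,0,0,0): the formula yields 0, F is 1.
(iii) fails at (0,0,0,0): the formula yields 0, F is 1.
(iv) fails at (0,0,0,0): the formula yields 0, F is 1.
(v) is the remaining candidate, and it agrees with F on all 16 inputs.

v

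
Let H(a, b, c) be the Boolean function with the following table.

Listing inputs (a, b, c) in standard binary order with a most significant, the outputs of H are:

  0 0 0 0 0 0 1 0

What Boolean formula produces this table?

H(a, b, c) = (a · b) · c'

Only row (1,1,0) gives 1. That row's minterm a·b·¬c is H directly.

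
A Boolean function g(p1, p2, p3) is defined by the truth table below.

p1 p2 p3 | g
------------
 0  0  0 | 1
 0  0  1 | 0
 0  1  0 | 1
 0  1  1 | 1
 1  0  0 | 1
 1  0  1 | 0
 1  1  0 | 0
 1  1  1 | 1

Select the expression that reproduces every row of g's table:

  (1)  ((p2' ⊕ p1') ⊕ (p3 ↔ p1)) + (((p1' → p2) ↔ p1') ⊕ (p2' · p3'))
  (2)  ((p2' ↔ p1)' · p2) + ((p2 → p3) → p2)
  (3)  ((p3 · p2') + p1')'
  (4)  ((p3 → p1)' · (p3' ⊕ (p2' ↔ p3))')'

1

(2) fails at (0,0,0): the formula yields 0, g is 1.
(3) fails at (0,0,0): the formula yields 0, g is 1.
(4) fails at (0,0,1): the formula yields 1, g is 0.
Only (1) survives; checking it on all 8 rows confirms it matches g.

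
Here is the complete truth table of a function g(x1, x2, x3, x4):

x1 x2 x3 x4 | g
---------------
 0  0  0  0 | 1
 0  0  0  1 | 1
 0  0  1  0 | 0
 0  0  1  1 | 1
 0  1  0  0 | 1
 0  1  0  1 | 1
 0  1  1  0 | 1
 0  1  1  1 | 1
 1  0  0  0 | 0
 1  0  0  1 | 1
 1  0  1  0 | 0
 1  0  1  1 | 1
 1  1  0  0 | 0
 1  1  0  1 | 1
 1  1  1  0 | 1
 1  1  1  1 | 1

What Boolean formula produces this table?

g(x1, x2, x3, x4) = ((((((x1' · x2') · x3) · x4') + (((x1 · x2') · x3') · x4')) + (((x1 · x2') · x3) · x4')) + (((x1 · x2) · x3') · x4'))'

There are just 4 zero rows: (0,0,1,0), (1,0,0,0), (1,0,1,0), (1,1,0,0). Their minterms are ¬x1·¬x2·x3·¬x4, x1·¬x2·¬x3·¬x4, x1·¬x2·x3·¬x4, x1·x2·¬x3·¬x4; the OR of those covers precisely the 0-outputs, and negating it yields g.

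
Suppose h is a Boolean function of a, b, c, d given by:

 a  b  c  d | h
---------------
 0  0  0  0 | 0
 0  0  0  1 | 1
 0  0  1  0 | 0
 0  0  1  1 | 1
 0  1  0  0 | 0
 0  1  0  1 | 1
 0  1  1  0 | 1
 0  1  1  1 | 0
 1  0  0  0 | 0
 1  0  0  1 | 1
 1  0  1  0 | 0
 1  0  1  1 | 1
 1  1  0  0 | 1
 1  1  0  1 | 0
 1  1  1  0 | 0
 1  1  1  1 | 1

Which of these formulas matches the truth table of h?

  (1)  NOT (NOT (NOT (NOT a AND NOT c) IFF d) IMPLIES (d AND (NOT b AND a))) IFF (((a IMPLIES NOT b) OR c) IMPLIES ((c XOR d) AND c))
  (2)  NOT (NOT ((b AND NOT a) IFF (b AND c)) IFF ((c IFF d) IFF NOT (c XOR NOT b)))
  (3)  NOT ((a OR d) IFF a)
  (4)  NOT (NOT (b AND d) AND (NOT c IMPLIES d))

(1) fails at (0,0,0,0): the formula yields 1, h is 0.
(3) fails at (0,1,1,0): the formula yields 0, h is 1.
(4) fails at (0,0,0,0): the formula yields 1, h is 0.
(2) is the remaining candidate, and it agrees with h on all 16 inputs.

2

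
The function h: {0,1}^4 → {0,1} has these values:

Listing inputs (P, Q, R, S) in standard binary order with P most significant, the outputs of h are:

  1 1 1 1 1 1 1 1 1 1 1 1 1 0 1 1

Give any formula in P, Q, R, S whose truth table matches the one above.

h(P, Q, R, S) = not (((P and Q) and not R) and S)

Only row (1,1,0,1) gives 0. So h is 1 everywhere except there — the complement of the minterm P·Q·¬R·S.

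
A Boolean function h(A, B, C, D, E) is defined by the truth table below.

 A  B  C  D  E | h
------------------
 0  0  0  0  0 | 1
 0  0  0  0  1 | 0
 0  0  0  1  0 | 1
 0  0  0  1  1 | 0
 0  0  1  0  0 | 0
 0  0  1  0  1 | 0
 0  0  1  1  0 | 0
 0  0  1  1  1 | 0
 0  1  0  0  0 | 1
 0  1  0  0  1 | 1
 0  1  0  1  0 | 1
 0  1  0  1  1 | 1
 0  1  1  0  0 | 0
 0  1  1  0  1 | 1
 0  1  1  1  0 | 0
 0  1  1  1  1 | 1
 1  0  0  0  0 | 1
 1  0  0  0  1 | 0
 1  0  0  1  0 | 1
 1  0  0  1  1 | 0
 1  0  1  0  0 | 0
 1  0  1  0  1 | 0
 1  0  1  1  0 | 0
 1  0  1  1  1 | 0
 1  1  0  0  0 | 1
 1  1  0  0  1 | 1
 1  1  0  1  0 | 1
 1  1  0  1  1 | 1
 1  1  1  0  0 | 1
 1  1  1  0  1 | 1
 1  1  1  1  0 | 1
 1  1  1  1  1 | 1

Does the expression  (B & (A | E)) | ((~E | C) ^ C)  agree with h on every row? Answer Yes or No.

Yes

Check the formula against h row by row:
  A=0, B=0, C=0, D=0, E=0: formula gives 1, h = 1 ✓
  A=0, B=0, C=0, D=0, E=1: formula gives 0, h = 0 ✓
  A=0, B=0, C=0, D=1, E=0: formula gives 1, h = 1 ✓
  A=0, B=0, C=0, D=1, E=1: formula gives 0, h = 0 ✓
  …and likewise for the remaining 28 rows.
Every row agrees, so the formula is equivalent.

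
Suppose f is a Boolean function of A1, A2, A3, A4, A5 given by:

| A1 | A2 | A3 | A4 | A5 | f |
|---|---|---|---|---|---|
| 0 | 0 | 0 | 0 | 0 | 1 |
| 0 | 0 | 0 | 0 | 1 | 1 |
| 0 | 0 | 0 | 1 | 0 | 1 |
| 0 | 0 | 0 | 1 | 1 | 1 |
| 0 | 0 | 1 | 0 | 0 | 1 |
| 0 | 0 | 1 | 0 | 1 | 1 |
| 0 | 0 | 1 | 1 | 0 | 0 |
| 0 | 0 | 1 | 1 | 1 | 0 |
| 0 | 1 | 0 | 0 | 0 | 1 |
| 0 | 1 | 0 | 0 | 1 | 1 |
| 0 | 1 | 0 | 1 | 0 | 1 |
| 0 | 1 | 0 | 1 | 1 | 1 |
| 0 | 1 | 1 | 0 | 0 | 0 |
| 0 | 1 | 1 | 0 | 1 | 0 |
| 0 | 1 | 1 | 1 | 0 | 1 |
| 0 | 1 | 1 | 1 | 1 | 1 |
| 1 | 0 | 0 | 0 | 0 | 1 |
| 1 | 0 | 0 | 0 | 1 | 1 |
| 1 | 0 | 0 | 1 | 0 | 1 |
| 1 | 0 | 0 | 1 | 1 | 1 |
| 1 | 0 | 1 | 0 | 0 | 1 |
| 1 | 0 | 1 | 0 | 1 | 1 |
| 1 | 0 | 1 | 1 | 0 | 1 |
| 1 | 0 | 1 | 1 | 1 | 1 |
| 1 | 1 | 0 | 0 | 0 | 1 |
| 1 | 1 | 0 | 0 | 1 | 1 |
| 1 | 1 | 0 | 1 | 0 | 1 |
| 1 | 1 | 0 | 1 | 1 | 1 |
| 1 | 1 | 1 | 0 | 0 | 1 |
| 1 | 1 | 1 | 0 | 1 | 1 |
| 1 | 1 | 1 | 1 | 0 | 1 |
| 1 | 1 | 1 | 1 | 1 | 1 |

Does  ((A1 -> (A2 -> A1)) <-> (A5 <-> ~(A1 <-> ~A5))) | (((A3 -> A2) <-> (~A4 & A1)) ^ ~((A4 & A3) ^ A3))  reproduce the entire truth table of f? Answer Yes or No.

Test each input against both f and the formula:
  A1=0, A2=0, A3=0, A4=0, A5=0: formula gives 1, f = 1 ✓
  A1=0, A2=0, A3=0, A4=0, A5=1: formula gives 1, f = 1 ✓
  A1=0, A2=0, A3=0, A4=1, A5=0: formula gives 1, f = 1 ✓
  A1=0, A2=0, A3=0, A4=1, A5=1: formula gives 1, f = 1 ✓
  …and likewise for the remaining 28 rows.
Every row agrees, so the formula is equivalent.

Yes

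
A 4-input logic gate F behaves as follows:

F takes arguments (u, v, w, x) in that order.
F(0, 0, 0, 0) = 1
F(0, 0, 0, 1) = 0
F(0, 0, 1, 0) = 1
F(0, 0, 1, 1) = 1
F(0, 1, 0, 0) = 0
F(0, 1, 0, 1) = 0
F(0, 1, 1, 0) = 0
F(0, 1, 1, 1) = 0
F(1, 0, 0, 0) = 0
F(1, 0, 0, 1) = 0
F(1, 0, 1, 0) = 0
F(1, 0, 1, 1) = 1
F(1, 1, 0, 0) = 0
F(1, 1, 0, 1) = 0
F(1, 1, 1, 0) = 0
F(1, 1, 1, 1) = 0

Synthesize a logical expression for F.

F(u, v, w, x) = (((((u' · v') · w') · x') + (((u' · v') · w) · x')) + (((u' · v') · w) · x)) + (((u · v') · w) · x)

The 1-rows are (0,0,0,0), (0,0,1,0), (0,0,1,1), (1,0,1,1). Each contributes one minterm — ¬u·¬v·¬w·¬x; ¬u·¬v·w·¬x; ¬u·¬v·w·x; u·¬v·w·x — and their disjunction is a sum-of-products form of F.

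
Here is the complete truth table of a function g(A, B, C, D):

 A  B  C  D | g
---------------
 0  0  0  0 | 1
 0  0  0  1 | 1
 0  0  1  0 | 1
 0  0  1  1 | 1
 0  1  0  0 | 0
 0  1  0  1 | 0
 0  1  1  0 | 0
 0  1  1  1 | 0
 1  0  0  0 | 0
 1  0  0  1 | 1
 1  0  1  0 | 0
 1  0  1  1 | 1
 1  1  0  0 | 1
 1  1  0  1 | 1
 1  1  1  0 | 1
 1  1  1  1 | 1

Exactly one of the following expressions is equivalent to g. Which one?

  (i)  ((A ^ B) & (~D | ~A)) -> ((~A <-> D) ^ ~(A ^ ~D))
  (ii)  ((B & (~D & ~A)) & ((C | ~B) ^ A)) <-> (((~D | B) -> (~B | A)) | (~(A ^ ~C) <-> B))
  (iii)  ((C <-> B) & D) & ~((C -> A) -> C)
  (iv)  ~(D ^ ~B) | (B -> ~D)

(ii): at (0,0,0,0) it gives 0, but g = 1 — eliminated.
(iii): at (0,0,0,0) it gives 0, but g = 1 — eliminated.
(iv): at (0,1,0,0) it gives 1, but g = 0 — eliminated.
Only (i) survives; checking it on all 16 rows confirms it matches g.

i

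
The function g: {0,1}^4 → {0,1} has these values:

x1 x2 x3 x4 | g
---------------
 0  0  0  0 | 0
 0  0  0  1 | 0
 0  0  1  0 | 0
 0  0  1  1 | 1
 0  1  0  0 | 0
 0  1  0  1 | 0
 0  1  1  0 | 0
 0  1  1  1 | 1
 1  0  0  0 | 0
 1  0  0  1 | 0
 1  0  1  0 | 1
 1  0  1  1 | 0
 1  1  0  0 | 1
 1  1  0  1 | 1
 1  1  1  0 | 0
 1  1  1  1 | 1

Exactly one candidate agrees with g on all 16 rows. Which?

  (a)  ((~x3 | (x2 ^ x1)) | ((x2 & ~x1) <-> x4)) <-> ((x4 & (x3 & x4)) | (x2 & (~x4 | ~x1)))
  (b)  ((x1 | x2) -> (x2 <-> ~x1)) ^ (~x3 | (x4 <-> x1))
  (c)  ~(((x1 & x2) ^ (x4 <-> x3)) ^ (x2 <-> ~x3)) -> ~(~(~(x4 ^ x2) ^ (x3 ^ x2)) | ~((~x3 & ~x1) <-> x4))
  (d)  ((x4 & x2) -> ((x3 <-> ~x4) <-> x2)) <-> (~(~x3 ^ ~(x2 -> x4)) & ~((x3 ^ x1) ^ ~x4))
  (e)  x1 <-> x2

b

(a) disagrees with g on (0,0,1,1) (formula → 0, table → 1); rule it out.
(c) disagrees with g on (0,0,0,0) (formula → 1, table → 0); rule it out.
(d) disagrees with g on (0,0,1,0) (formula → 1, table → 0); rule it out.
(e) disagrees with g on (0,0,0,0) (formula → 1, table → 0); rule it out.
That leaves (b). Evaluating it on every row reproduces the table of g exactly.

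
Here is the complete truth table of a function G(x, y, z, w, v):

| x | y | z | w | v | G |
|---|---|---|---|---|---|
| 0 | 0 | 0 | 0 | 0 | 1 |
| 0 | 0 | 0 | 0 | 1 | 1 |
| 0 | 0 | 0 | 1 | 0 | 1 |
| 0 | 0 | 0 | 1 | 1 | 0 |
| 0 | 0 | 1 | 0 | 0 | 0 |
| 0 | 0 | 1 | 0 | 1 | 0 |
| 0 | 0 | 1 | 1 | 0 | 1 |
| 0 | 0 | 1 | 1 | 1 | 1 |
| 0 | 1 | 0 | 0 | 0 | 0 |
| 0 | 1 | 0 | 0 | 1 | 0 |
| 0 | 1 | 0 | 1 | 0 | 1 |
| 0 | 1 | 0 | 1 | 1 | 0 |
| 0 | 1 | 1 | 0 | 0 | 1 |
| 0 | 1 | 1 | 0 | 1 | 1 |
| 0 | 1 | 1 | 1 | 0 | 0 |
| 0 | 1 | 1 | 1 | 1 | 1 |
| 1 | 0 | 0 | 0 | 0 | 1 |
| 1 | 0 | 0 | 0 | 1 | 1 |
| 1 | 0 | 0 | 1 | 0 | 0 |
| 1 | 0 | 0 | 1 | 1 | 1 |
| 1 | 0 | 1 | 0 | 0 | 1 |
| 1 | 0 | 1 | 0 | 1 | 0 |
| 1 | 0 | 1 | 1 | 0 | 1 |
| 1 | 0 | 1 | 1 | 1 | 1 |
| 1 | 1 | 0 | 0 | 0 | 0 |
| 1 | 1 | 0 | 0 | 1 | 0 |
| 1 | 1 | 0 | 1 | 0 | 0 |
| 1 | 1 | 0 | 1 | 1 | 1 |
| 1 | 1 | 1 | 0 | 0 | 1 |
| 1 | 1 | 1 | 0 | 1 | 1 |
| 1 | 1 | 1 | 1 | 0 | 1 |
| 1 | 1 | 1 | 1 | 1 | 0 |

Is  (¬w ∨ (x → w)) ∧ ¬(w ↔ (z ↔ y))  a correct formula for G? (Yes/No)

Check the formula against G row by row:
  x=0, y=0, z=0, w=0, v=0: formula gives 1, G = 1 ✓
  x=0, y=0, z=0, w=0, v=1: formula gives 1, G = 1 ✓
  x=0, y=0, z=0, w=1, v=0: formula gives 0, but G = 1 ✗
Since they disagree at (0,0,0,1,0), the expression is not a correct formula for G.

No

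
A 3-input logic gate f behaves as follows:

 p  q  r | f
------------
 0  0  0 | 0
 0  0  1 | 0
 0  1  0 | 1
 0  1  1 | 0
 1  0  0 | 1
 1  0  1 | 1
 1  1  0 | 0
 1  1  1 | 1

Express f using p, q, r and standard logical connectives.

The 1-rows are (0,1,0), (1,0,0), (1,0,1), (1,1,1). Each contributes one minterm — ¬p·q·¬r; p·¬q·¬r; p·¬q·r; p·q·r — and their disjunction is a sum-of-products form of f.

f(p, q, r) = ((((¬p ∧ q) ∧ ¬r) ∨ ((p ∧ ¬q) ∧ ¬r)) ∨ ((p ∧ ¬q) ∧ r)) ∨ ((p ∧ q) ∧ r)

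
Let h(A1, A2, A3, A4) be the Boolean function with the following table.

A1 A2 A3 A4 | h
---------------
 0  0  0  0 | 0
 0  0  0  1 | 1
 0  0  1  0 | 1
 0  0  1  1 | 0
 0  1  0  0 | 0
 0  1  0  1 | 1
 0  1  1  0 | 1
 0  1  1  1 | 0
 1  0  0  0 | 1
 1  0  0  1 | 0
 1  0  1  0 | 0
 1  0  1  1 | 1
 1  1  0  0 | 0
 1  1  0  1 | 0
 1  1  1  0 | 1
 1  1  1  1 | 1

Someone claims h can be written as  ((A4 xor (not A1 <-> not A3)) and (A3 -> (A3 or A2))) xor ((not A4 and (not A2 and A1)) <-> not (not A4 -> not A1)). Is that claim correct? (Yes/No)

Test each input against both h and the formula:
  A1=0, A2=0, A3=0, A4=0: formula gives 0, h = 0 ✓
  A1=0, A2=0, A3=0, A4=1: formula gives 1, h = 1 ✓
  A1=0, A2=0, A3=1, A4=0: formula gives 1, h = 1 ✓
  A1=0, A2=0, A3=1, A4=1: formula gives 0, h = 0 ✓
  … (the remaining 12 rows also agree.)
No disagreement on any input; they are logically equivalent.

Yes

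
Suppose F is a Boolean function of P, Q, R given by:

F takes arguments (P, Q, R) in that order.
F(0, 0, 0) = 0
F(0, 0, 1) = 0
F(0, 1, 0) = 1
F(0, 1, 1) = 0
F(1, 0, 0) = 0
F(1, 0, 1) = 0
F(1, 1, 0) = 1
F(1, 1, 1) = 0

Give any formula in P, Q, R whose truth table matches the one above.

F(P, Q, R) = ((~P & Q) & ~R) | ((P & Q) & ~R)

F=1 on 2 inputs: (0,1,0), (1,1,0). Reading each as a conjunction of literals (¬P·Q·¬R, P·Q·¬R) and taking the OR gives the canonical DNF.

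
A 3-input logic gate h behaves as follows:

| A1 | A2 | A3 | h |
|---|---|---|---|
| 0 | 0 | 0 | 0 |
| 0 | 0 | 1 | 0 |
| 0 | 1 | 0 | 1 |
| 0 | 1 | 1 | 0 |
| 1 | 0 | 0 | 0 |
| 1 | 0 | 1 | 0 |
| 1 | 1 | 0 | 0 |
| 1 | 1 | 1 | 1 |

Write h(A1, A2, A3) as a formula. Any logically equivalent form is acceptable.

h(A1, A2, A3) = ((NOT A1 AND A2) AND NOT A3) OR ((A1 AND A2) AND A3)

The 1-rows are (0,1,0), (1,1,1). Each contributes one minterm — ¬A1·A2·¬A3; A1·A2·A3 — and their disjunction is a sum-of-products form of h.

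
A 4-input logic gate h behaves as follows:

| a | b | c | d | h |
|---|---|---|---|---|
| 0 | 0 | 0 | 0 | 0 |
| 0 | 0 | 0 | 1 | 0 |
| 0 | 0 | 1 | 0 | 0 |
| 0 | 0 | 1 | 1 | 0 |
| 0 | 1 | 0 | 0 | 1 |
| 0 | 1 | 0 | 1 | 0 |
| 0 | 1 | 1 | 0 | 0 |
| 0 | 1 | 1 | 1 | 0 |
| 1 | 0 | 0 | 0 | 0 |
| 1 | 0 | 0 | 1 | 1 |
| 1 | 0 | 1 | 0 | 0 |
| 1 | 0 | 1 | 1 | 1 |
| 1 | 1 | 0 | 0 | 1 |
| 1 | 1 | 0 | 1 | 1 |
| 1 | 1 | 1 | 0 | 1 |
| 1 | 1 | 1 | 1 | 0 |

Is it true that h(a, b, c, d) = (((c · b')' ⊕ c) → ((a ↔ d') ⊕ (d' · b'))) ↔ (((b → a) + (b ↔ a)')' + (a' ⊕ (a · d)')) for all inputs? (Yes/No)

Evaluate (((c · b')' ⊕ c) → ((a ↔ d') ⊕ (d' · b'))) ↔ (((b → a) + (b ↔ a)')' + (a' ⊕ (a · d)')) on each row and compare to h:
  a=0, b=0, c=0, d=0: formula gives 0, h = 0 ✓
  a=0, b=0, c=0, d=1: formula gives 0, h = 0 ✓
  a=0, b=0, c=1, d=0: formula gives 0, h = 0 ✓
  a=0, b=0, c=1, d=1: formula gives 0, h = 0 ✓
  …and likewise for the remaining 12 rows.
No disagreement on any input; they are logically equivalent.

Yes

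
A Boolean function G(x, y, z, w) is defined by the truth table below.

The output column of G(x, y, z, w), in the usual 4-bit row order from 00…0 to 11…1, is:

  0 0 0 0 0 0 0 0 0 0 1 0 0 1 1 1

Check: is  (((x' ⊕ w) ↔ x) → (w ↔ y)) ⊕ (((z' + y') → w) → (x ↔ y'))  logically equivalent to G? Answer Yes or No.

Evaluate (((x' ⊕ w) ↔ x) → (w ↔ y)) ⊕ (((z' + y') → w) → (x ↔ y')) on each row and compare to G:
  x=0, y=0, z=0, w=0: formula gives 0, G = 0 ✓
  x=0, y=0, z=0, w=1: formula gives 0, G = 0 ✓
  x=0, y=0, z=1, w=0: formula gives 0, G = 0 ✓
  x=0, y=0, z=1, w=1: formula gives 0, G = 0 ✓
  …
  x=1, y=0, z=0, w=1: formula gives 1, but G = 0 ✗
Since they disagree at (1,0,0,1), the expression is not a correct formula for G.

No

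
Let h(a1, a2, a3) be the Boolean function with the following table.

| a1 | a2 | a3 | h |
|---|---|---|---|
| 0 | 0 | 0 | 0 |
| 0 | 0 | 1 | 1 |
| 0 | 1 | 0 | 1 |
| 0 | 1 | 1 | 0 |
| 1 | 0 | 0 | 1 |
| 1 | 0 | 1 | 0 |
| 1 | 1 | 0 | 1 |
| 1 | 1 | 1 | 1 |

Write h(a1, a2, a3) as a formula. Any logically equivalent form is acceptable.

h is 0 on only 3 rows — (0,0,0), (0,1,1), (1,0,1). Writing each as a minterm (¬a1·¬a2·¬a3, ¬a1·a2·a3, a1·¬a2·a3) and OR-ing them characterizes exactly where h=0, so h is the negation of that disjunction.

h(a1, a2, a3) = ~((((~a1 & ~a2) & ~a3) | ((~a1 & a2) & a3)) | ((a1 & ~a2) & a3))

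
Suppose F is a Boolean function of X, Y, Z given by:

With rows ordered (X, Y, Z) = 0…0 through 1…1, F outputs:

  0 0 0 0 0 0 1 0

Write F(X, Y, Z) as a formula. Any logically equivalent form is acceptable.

Only row (1,1,0) gives 1. That row's minterm X·Y·¬Z is F directly.

F(X, Y, Z) = (X · Y) · Z'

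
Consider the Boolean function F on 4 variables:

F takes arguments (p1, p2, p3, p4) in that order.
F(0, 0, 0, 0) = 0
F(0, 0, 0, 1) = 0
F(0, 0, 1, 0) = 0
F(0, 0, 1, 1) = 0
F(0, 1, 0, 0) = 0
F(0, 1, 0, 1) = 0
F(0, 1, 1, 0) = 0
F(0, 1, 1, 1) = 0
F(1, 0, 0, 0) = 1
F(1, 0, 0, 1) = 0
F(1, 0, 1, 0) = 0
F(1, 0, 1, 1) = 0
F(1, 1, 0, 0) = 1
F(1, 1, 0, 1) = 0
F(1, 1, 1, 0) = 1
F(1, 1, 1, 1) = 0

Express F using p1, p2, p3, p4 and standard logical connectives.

The 1-rows are (1,0,0,0), (1,1,0,0), (1,1,1,0). Each contributes one minterm — p1·¬p2·¬p3·¬p4; p1·p2·¬p3·¬p4; p1·p2·p3·¬p4 — and their disjunction is a sum-of-products form of F.

F(p1, p2, p3, p4) = ((((p1 ∧ ¬p2) ∧ ¬p3) ∧ ¬p4) ∨ (((p1 ∧ p2) ∧ ¬p3) ∧ ¬p4)) ∨ (((p1 ∧ p2) ∧ p3) ∧ ¬p4)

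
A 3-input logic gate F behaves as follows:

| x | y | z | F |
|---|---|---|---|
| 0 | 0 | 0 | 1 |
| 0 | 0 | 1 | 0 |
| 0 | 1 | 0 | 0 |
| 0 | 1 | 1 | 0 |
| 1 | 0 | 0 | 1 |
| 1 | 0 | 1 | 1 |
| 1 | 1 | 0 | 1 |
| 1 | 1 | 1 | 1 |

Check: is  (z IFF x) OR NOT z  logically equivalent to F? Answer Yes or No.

No

Test each input against both F and the formula:
  x=0, y=0, z=0: formula gives 1, F = 1 ✓
  x=0, y=0, z=1: formula gives 0, F = 0 ✓
  x=0, y=1, z=0: formula gives 1, but F = 0 ✗
A single disagreement suffices: at (0,1,0) they differ, so the formula does not compute F.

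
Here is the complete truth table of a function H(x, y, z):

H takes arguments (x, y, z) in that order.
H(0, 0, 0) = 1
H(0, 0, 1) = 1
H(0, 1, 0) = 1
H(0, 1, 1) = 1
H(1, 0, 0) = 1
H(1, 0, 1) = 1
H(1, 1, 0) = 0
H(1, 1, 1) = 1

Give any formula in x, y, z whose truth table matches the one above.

H is 0 on exactly one input, (1,1,0), whose minterm is x·y·¬z. So H is the negation of that single conjunction.

H(x, y, z) = NOT ((x AND y) AND NOT z)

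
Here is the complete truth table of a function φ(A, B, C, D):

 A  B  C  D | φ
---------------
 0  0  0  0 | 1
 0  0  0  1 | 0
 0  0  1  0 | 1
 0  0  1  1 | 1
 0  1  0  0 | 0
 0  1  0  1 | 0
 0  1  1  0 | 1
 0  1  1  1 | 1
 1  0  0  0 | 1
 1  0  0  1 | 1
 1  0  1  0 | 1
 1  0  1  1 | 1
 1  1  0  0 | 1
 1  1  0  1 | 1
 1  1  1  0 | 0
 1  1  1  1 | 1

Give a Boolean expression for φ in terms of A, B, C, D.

The 0-rows are (0,0,0,1), (0,1,0,0), (0,1,0,1), (1,1,1,0). Take each as a conjunction (¬A·¬B·¬C·D, ¬A·B·¬C·¬D, ¬A·B·¬C·D, A·B·C·¬D), form their disjunction, and complement — that gives a formula that is 1 everywhere φ is.

φ(A, B, C, D) = ~((((((~A & ~B) & ~C) & D) | (((~A & B) & ~C) & ~D)) | (((~A & B) & ~C) & D)) | (((A & B) & C) & ~D))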